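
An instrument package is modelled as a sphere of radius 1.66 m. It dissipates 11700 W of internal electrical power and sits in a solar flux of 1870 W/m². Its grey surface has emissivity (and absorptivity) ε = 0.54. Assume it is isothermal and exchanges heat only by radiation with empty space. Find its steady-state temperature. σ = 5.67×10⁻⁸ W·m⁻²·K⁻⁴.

At steady state, absorbed solar power + internal power = radiated power.
Absorbed: α·S·A_cross = 0.54·1870·8.657 = 8742 W (cross-section πr²).
Total input = 8742 + 11700 = 20440 W.
Radiated: εσ·A_surf·T⁴ with A_surf = 4πr² = 34.63 m².
T⁴ = 20440/(0.54·5.67×10⁻⁸·34.63) = 1.928×10¹⁰ K⁴.

T ≈ 373 K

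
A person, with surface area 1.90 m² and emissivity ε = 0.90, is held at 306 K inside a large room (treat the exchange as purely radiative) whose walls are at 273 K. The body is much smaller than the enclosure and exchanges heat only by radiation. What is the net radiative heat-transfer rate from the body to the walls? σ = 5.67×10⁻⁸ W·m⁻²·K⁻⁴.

For a small grey body in a large enclosure: P_net = εσA(T_body⁴ − T_wall⁴).
A = 1.90 m²; T_body⁴ − T_wall⁴ = 8.768×10⁹ − 5.555×10⁹ = 3.213×10⁹ K⁴.
|P_net| = 0.90·5.67×10⁻⁸·1.900·3.213×10⁹.

P_net ≈ 312 W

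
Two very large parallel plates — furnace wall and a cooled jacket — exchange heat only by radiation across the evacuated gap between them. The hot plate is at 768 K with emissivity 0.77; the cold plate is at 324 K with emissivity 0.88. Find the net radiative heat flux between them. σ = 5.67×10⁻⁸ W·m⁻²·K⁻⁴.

For two infinite grey parallel plates, q = σ(T₁⁴ − T₂⁴)/(1/ε₁ + 1/ε₂ − 1).
T₁⁴ − T₂⁴ = 3.479×10¹¹ − 1.102×10¹⁰ = 3.369×10¹¹ K⁴.
1/ε₁ + 1/ε₂ − 1 = 1.299 + 1.136 − 1 = 1.435.
q = 5.67×10⁻⁸ × 3.369×10¹¹ / 1.435.

q ≈ 13300 W/m²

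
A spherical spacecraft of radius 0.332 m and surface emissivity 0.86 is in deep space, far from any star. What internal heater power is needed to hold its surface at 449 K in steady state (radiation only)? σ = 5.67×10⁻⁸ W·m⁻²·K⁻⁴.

P ≈ 2750 W

P = εσ·4πr²·T⁴.
4πr² = 1.385 m²; T⁴ = 4.064×10¹⁰ K⁴.
P = 0.86·5.67×10⁻⁸·1.385·4.064×10¹⁰.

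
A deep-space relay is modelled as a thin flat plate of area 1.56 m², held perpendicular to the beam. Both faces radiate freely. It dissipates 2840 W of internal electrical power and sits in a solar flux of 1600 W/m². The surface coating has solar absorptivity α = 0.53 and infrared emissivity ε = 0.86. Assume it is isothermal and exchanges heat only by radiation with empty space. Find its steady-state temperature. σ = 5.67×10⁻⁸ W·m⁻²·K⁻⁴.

At steady state, absorbed solar power + internal power = radiated power.
Absorbed: α·S·A_cross = 0.53·1600·1.560 = 1323 W (cross-section A).
Total input = 1323 + 2840 = 4163 W.
Radiated: εσ·A_surf·T⁴ with A_surf = 2A = 3.120 m².
T⁴ = 4163/(0.86·5.67×10⁻⁸·3.120) = 2.736×10¹⁰ K⁴.

T ≈ 407 K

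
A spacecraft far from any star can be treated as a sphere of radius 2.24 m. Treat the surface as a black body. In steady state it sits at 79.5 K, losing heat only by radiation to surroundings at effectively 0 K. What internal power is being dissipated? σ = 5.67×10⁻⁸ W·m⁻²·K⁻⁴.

P ≈ 143 W

Steady state: P = εσA T⁴.
A = 4πr² = 63.05 m²; T⁴ = (79.5)⁴ = 3.995×10⁷ K⁴.
P = 1.0 × 5.67×10⁻⁸ × 63.05 × 3.995×10⁷.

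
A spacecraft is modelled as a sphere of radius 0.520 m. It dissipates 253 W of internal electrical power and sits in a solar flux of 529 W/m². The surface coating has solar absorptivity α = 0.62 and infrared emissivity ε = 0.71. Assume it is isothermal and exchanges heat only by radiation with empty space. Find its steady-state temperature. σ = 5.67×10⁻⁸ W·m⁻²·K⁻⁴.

T ≈ 250 K

At steady state, absorbed solar power + internal power = radiated power.
Absorbed: α·S·A_cross = 0.62·529·0.8495 = 278.6 W (cross-section πr²).
Total input = 278.6 + 253 = 531.6 W.
Radiated: εσ·A_surf·T⁴ with A_surf = 4πr² = 3.398 m².
T⁴ = 531.6/(0.71·5.67×10⁻⁸·3.398) = 3.886×10⁹ K⁴.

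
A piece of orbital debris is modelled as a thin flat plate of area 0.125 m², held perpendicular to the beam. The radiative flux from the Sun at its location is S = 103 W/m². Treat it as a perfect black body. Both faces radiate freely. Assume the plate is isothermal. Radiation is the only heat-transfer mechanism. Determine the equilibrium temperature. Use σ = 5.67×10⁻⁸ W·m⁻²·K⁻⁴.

T ≈ 174 K

At equilibrium, absorbed power = emitted power.
Absorbing cross-section = A = 0.1250 m²; emitting surface = 2A = 0.2500 m² (ratio 2).
S·A_cross = εσ·A_surf·T⁴  ⇒  T⁴ = S/(2σ).
T⁴ = 1.00·103/(2·5.67×10⁻⁸) = 9.083×10⁸ K⁴.
T = (9.083×10⁸)^(1/4).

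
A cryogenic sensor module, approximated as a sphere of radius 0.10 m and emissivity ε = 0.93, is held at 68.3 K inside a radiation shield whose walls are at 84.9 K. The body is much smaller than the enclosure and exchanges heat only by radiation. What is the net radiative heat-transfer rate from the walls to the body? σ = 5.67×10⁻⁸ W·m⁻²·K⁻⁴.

For a small grey body in a large enclosure: P_net = εσA(T_body⁴ − T_wall⁴).
A = 4πr² = 0.1257 m²; T_body⁴ − T_wall⁴ = 2.176×10⁷ − 5.196×10⁷ = -3.019×10⁷ K⁴.
|P_net| = 0.93·5.67×10⁻⁸·0.1257·3.019×10⁷.

P_net ≈ 0.200 W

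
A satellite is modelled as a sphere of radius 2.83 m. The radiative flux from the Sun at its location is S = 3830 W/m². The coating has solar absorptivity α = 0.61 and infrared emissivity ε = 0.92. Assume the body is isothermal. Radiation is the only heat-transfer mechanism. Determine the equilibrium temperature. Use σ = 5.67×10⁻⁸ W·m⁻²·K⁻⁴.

At equilibrium, absorbed power = emitted power.
Absorbing cross-section = πr² = 25.16 m²; emitting surface = 4πr² = 100.6 m² (ratio 4).
αS·A_cross = εσ·A_surf·T⁴  ⇒  T⁴ = αS/(ε·4σ).
T⁴ = 0.610·3830/(0.92·4·5.67×10⁻⁸) = 1.120×10¹⁰ K⁴.
T = (1.120×10¹⁰)^(1/4).

T ≈ 325 K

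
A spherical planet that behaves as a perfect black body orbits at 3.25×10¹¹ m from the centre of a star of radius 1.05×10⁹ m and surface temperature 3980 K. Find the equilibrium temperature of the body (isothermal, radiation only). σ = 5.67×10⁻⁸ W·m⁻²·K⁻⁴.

The star's surface emits σT_*⁴; at distance d the flux is S = σT_*⁴(R_*/d)².
S = 5.67×10⁻⁸·(3980)⁴·(1.05×10⁹/3.25×10¹¹)² = 148.5 W/m².
For an isothermal sphere T⁴ = (1−a)S/(4σ) = 6.548×10⁸ K⁴.

T ≈ 160 K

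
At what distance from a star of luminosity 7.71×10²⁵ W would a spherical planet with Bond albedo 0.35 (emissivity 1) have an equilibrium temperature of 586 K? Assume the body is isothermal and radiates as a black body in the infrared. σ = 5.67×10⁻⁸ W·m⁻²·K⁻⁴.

d ≈ 1.22×10¹⁰ m

For an isothermal black-emitting sphere, (1−a)S·πr² = σ·4πr²·T⁴ ⇒ S = 4σT⁴/(1−a).
S = 4·5.67×10⁻⁸·(586)⁴/0.650 = 41150 W/m².
Flux falls as S = L/(4πd²), so d = √(L/(4πS)) = √(7.71×10²⁵/(4π·41150)).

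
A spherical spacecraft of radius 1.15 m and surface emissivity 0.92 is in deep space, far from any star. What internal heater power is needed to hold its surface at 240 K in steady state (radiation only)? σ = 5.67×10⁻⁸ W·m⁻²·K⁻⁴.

P ≈ 2880 W

P = εσ·4πr²·T⁴.
4πr² = 16.62 m²; T⁴ = 3.318×10⁹ K⁴.
P = 0.92·5.67×10⁻⁸·16.62·3.318×10⁹.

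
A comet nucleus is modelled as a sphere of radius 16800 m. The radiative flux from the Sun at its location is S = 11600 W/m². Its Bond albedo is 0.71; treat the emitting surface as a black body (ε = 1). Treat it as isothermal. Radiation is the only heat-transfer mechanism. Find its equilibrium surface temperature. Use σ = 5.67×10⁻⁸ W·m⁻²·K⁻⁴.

At equilibrium, absorbed power = emitted power.
Absorbing cross-section = πr² = 8.867×10⁸ m²; emitting surface = 4πr² = 3.547×10⁹ m² (ratio 4).
(1−a)S·A_cross = εσ·A_surf·T⁴  ⇒  T⁴ = (1−a)S/(4σ).
T⁴ = 0.290·11600/(4·5.67×10⁻⁸) = 1.483×10¹⁰ K⁴.
T = (1.483×10¹⁰)^(1/4).

T ≈ 349 K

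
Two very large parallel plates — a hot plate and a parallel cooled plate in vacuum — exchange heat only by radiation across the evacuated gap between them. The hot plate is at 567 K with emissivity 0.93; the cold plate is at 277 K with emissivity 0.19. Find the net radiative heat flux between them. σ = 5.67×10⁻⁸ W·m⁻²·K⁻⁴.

For two infinite grey parallel plates, q = σ(T₁⁴ − T₂⁴)/(1/ε₁ + 1/ε₂ − 1).
T₁⁴ − T₂⁴ = 1.034×10¹¹ − 5.887×10⁹ = 9.747×10¹⁰ K⁴.
1/ε₁ + 1/ε₂ − 1 = 1.075 + 5.263 − 1 = 5.338.
q = 5.67×10⁻⁸ × 9.747×10¹⁰ / 5.338.

q ≈ 1040 W/m²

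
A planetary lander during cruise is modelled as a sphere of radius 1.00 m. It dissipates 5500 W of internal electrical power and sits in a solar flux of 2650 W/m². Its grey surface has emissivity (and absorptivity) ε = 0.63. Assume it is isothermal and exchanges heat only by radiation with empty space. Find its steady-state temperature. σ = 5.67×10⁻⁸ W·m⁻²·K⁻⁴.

T ≈ 393 K

At steady state, absorbed solar power + internal power = radiated power.
Absorbed: α·S·A_cross = 0.63·2650·3.142 = 5245 W (cross-section πr²).
Total input = 5245 + 5500 = 10740 W.
Radiated: εσ·A_surf·T⁴ with A_surf = 4πr² = 12.57 m².
T⁴ = 10740/(0.63·5.67×10⁻⁸·12.57) = 2.394×10¹⁰ K⁴.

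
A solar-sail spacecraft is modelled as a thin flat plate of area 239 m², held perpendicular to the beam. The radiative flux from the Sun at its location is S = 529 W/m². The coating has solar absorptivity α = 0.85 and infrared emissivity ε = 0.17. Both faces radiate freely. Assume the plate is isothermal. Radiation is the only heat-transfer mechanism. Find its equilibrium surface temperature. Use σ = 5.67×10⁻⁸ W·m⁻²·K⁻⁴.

T ≈ 391 K

At equilibrium, absorbed power = emitted power.
Absorbing cross-section = A = 239.0 m²; emitting surface = 2A = 478.0 m² (ratio 2).
αS·A_cross = εσ·A_surf·T⁴  ⇒  T⁴ = αS/(ε·2σ).
T⁴ = 0.850·529/(0.17·2·5.67×10⁻⁸) = 2.332×10¹⁰ K⁴.
T = (2.332×10¹⁰)^(1/4).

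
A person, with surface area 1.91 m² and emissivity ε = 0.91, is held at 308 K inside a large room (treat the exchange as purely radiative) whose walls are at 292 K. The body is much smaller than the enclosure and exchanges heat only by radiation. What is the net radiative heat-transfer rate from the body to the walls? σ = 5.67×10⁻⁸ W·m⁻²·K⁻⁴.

For a small grey body in a large enclosure: P_net = εσA(T_body⁴ − T_wall⁴).
A = 1.91 m²; T_body⁴ − T_wall⁴ = 8.999×10⁹ − 7.270×10⁹ = 1.729×10⁹ K⁴.
|P_net| = 0.91·5.67×10⁻⁸·1.910·1.729×10⁹.

P_net ≈ 170 W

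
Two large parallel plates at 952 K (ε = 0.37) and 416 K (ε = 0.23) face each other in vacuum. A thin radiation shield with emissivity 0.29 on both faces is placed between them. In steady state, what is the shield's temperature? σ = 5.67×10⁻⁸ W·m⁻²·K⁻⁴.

In steady state the net flux on the hot side equals that on the cold side.
σ(T₁⁴−T_s⁴)/D₁ = σ(T_s⁴−T₂⁴)/D₂, with D₁ = 1/ε₁+1/ε_s−1 = 5.151, D₂ = 1/ε_s+1/ε₂−1 = 6.796.
Solve for T_s⁴: T_s⁴ = (D₂·T₁⁴ + D₁·T₂⁴)/(D₁+D₂) = 4.802×10¹¹ K⁴.

T_s ≈ 832 K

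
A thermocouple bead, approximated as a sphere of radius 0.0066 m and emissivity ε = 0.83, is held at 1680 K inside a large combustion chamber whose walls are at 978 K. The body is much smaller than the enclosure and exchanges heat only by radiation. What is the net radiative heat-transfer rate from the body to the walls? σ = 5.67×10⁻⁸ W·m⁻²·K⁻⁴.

P_net ≈ 182 W

For a small grey body in a large enclosure: P_net = εσA(T_body⁴ − T_wall⁴).
A = 4πr² = 5.474×10⁻⁴ m²; T_body⁴ − T_wall⁴ = 7.966×10¹² − 9.149×10¹¹ = 7.051×10¹² K⁴.
|P_net| = 0.83·5.67×10⁻⁸·5.474×10⁻⁴·7.051×10¹².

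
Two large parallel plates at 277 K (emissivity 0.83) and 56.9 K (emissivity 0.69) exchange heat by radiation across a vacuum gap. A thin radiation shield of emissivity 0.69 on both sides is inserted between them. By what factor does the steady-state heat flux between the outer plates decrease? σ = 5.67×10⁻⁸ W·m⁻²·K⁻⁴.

Without shield: q₀ = σΔ(T⁴)/(1/ε₁+1/ε₂−1) with denominator 1.654.
With shield the two gaps are in series; the resistances add: (1/ε₁+1/ε_s−1)+(1/ε_s+1/ε₂−1) = 1.654+1.899 = 3.553.
Heat-flux ratio q₀/q = 3.553/1.654.

factor ≈ 2.15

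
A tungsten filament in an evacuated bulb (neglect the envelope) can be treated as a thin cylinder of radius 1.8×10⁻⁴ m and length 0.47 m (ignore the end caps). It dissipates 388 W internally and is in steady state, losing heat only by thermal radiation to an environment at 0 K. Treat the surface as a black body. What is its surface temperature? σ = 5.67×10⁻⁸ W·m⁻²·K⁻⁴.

Steady state: internal power = radiated power, P = εσA T⁴.
Radiating area A = 2πrL = 5.316×10⁻⁴ m².
T⁴ = P/(εσA) = 388/(1.0·5.67×10⁻⁸·5.316×10⁻⁴) = 1.287×10¹³ K⁴.
T = (1.287×10¹³)^(1/4).

T ≈ 1890 K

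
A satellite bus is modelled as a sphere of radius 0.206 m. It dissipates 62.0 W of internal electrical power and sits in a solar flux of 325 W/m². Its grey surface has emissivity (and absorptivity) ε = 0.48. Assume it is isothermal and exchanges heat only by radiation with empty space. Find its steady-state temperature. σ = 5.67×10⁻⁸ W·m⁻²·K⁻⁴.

At steady state, absorbed solar power + internal power = radiated power.
Absorbed: α·S·A_cross = 0.48·325·0.1333 = 20.80 W (cross-section πr²).
Total input = 20.80 + 62.0 = 82.80 W.
Radiated: εσ·A_surf·T⁴ with A_surf = 4πr² = 0.5333 m².
T⁴ = 82.80/(0.48·5.67×10⁻⁸·0.5333) = 5.705×10⁹ K⁴.

T ≈ 275 K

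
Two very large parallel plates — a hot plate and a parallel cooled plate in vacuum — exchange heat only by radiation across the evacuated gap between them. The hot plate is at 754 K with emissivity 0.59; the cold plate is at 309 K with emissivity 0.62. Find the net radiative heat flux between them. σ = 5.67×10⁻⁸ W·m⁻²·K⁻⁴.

q ≈ 7720 W/m²

For two infinite grey parallel plates, q = σ(T₁⁴ − T₂⁴)/(1/ε₁ + 1/ε₂ − 1).
T₁⁴ − T₂⁴ = 3.232×10¹¹ − 9.117×10⁹ = 3.141×10¹¹ K⁴.
1/ε₁ + 1/ε₂ − 1 = 1.695 + 1.613 − 1 = 2.308.
q = 5.67×10⁻⁸ × 3.141×10¹¹ / 2.308.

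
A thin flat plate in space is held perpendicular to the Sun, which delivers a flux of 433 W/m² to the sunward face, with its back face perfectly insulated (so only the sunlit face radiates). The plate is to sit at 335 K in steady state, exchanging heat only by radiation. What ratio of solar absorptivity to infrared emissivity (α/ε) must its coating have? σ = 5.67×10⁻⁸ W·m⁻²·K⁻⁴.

Balance: αS·A = εσ·1A·T⁴ ⇒ α/ε = σT⁴/S.
α/ε = 5.67×10⁻⁸·(335)⁴/433 = 5.67×10⁻⁸·1.259×10¹⁰/433.

α/ε ≈ 1.65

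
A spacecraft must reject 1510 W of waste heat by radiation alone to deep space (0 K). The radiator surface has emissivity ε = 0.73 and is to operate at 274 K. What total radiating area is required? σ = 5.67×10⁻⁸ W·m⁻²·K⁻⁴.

A ≈ 6.47 m²

P = εσA T⁴ ⇒ A = P/(εσT⁴).
T⁴ = 5.636×10⁹ K⁴.
A = 1510/(0.73 × 5.67×10⁻⁸ × 5.636×10⁹).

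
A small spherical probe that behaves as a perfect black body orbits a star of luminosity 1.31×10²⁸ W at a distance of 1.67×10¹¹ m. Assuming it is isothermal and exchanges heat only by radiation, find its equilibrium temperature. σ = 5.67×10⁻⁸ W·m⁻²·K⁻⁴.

First find the stellar flux at distance d: S = L/(4πd²) = 1.31×10²⁸/(4π·(1.67×10¹¹)²) = 37380 W/m².
For an isothermal sphere, absorbed (1−a)S·πr² = emitted σ·4πr²·T⁴, so T⁴ = (1−a)S/(4σ).
T⁴ = 1.00·37380/(4·5.67×10⁻⁸) = 1.648×10¹¹ K⁴.

T ≈ 637 K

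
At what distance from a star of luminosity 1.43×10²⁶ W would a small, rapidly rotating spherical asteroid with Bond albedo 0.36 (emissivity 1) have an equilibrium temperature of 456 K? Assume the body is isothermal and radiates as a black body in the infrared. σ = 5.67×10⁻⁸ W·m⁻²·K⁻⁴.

For an isothermal black-emitting sphere, (1−a)S·πr² = σ·4πr²·T⁴ ⇒ S = 4σT⁴/(1−a).
S = 4·5.67×10⁻⁸·(456)⁴/0.640 = 15320 W/m².
Flux falls as S = L/(4πd²), so d = √(L/(4πS)) = √(1.43×10²⁶/(4π·15320)).

d ≈ 2.73×10¹⁰ m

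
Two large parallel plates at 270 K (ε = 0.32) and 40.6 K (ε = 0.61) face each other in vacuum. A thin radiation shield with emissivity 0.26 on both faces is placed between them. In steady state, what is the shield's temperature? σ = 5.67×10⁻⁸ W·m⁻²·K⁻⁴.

T_s ≈ 219 K

In steady state the net flux on the hot side equals that on the cold side.
σ(T₁⁴−T_s⁴)/D₁ = σ(T_s⁴−T₂⁴)/D₂, with D₁ = 1/ε₁+1/ε_s−1 = 5.971, D₂ = 1/ε_s+1/ε₂−1 = 4.485.
Solve for T_s⁴: T_s⁴ = (D₂·T₁⁴ + D₁·T₂⁴)/(D₁+D₂) = 2.281×10⁹ K⁴.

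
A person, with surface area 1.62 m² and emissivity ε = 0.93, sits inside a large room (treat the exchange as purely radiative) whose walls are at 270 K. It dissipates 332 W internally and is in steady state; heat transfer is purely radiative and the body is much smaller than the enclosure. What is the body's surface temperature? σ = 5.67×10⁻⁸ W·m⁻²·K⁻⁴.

T ≈ 310 K

For a small grey body in a large enclosure, net radiated power = εσA(T⁴ − T_w⁴).
Steady state: P = εσA(T⁴ − T_w⁴) with A = 1.62 m².
T⁴ = P/(εσA) + T_w⁴ = 332/(0.93·5.67×10⁻⁸·1.620) + (270)⁴
    = 3.886×10⁹ + 5.314×10⁹ = 9.201×10⁹ K⁴.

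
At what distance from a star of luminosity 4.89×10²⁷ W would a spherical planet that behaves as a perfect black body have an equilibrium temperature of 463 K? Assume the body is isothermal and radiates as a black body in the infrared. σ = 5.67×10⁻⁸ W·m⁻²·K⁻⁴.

For an isothermal black-emitting sphere, (1−a)S·πr² = σ·4πr²·T⁴ ⇒ S = 4σT⁴/(1−a).
S = 4·5.67×10⁻⁸·(463)⁴/1.00 = 10420 W/m².
Flux falls as S = L/(4πd²), so d = √(L/(4πS)) = √(4.89×10²⁷/(4π·10420)).

d ≈ 1.93×10¹¹ m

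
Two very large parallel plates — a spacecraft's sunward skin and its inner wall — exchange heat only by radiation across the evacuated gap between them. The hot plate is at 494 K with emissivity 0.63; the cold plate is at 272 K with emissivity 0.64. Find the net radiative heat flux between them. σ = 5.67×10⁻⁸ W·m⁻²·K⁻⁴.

For two infinite grey parallel plates, q = σ(T₁⁴ − T₂⁴)/(1/ε₁ + 1/ε₂ − 1).
T₁⁴ − T₂⁴ = 5.955×10¹⁰ − 5.474×10⁹ = 5.408×10¹⁰ K⁴.
1/ε₁ + 1/ε₂ − 1 = 1.587 + 1.562 − 1 = 2.150.
q = 5.67×10⁻⁸ × 5.408×10¹⁰ / 2.150.

q ≈ 1430 W/m²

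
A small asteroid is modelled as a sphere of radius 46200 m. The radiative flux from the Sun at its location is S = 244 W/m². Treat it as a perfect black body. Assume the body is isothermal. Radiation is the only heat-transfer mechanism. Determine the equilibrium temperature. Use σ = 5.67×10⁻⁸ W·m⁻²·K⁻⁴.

At equilibrium, absorbed power = emitted power.
Absorbing cross-section = πr² = 6.706×10⁹ m²; emitting surface = 4πr² = 2.682×10¹⁰ m² (ratio 4).
S·A_cross = εσ·A_surf·T⁴  ⇒  T⁴ = S/(4σ).
T⁴ = 1.00·244/(4·5.67×10⁻⁸) = 1.076×10⁹ K⁴.
T = (1.076×10⁹)^(1/4).

T ≈ 181 K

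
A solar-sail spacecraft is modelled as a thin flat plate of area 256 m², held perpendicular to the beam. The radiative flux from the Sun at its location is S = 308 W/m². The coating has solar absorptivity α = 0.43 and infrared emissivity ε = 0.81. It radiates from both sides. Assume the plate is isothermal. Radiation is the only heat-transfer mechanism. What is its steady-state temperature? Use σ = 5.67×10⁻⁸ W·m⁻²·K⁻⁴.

At equilibrium, absorbed power = emitted power.
Absorbing cross-section = A = 256.0 m²; emitting surface = 2A = 512.0 m² (ratio 2).
αS·A_cross = εσ·A_surf·T⁴  ⇒  T⁴ = αS/(ε·2σ).
T⁴ = 0.430·308/(0.81·2·5.67×10⁻⁸) = 1.442×10⁹ K⁴.
T = (1.442×10⁹)^(1/4).

T ≈ 195 K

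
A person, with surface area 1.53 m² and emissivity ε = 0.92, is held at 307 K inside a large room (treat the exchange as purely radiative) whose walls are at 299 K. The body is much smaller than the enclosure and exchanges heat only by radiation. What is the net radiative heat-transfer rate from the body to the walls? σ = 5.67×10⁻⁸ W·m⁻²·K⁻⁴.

P_net ≈ 71.1 W

For a small grey body in a large enclosure: P_net = εσA(T_body⁴ − T_wall⁴).
A = 1.53 m²; T_body⁴ − T_wall⁴ = 8.883×10⁹ − 7.993×10⁹ = 8.903×10⁸ K⁴.
|P_net| = 0.92·5.67×10⁻⁸·1.530·8.903×10⁸.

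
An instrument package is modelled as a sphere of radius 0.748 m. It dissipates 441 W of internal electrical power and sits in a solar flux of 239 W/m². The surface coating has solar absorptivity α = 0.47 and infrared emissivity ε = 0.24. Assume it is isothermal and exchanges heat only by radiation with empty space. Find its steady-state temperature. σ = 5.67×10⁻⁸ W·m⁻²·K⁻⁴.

At steady state, absorbed solar power + internal power = radiated power.
Absorbed: α·S·A_cross = 0.47·239·1.758 = 197.4 W (cross-section πr²).
Total input = 197.4 + 441 = 638.4 W.
Radiated: εσ·A_surf·T⁴ with A_surf = 4πr² = 7.031 m².
T⁴ = 638.4/(0.24·5.67×10⁻⁸·7.031) = 6.673×10⁹ K⁴.

T ≈ 286 K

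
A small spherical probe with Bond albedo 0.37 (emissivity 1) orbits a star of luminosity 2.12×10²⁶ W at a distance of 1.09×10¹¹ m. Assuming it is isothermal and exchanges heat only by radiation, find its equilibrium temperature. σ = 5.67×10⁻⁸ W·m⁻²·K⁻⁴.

First find the stellar flux at distance d: S = L/(4πd²) = 2.12×10²⁶/(4π·(1.09×10¹¹)²) = 1420 W/m².
For an isothermal sphere, absorbed (1−a)S·πr² = emitted σ·4πr²·T⁴, so T⁴ = (1−a)S/(4σ).
T⁴ = 0.630·1420/(4·5.67×10⁻⁸) = 3.944×10⁹ K⁴.

T ≈ 251 K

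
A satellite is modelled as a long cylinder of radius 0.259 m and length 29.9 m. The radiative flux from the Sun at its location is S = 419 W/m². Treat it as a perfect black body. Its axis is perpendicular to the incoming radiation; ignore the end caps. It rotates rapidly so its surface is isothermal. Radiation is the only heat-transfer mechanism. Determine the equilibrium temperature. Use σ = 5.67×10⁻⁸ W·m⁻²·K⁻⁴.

T ≈ 220 K

At equilibrium, absorbed power = emitted power.
Absorbing cross-section = 2rL = 15.49 m²; emitting surface = 2πrL = 48.66 m² (ratio π).
S·A_cross = εσ·A_surf·T⁴  ⇒  T⁴ = S/(πσ).
T⁴ = 1.00·419/(π·5.67×10⁻⁸) = 2.352×10⁹ K⁴.
T = (2.352×10⁹)^(1/4).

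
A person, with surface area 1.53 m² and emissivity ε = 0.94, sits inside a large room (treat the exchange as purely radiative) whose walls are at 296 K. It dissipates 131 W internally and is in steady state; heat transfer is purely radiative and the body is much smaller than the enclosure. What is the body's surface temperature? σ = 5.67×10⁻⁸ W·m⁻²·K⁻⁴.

T ≈ 310 K

For a small grey body in a large enclosure, net radiated power = εσA(T⁴ − T_w⁴).
Steady state: P = εσA(T⁴ − T_w⁴) with A = 1.53 m².
T⁴ = P/(εσA) + T_w⁴ = 131/(0.94·5.67×10⁻⁸·1.530) + (296)⁴
    = 1.606×10⁹ + 7.677×10⁹ = 9.283×10⁹ K⁴.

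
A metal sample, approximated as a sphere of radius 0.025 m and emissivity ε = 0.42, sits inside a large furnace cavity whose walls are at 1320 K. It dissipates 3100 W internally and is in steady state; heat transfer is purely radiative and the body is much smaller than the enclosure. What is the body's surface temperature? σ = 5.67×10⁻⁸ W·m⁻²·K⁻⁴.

For a small grey body in a large enclosure, net radiated power = εσA(T⁴ − T_w⁴).
Steady state: P = εσA(T⁴ − T_w⁴) with A = 4πr² = 0.007854 m².
T⁴ = P/(εσA) + T_w⁴ = 3100/(0.42·5.67×10⁻⁸·0.007854) + (1320)⁴
    = 1.657×10¹³ + 3.036×10¹² = 1.961×10¹³ K⁴.

T ≈ 2100 K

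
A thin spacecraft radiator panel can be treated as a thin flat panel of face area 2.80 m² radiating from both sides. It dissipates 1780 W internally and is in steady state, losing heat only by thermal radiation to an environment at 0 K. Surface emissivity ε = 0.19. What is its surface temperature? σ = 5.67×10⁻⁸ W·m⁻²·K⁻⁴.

T ≈ 414 K

Steady state: internal power = radiated power, P = εσA T⁴.
Radiating area A = 2·2.80 = 5.600 m².
T⁴ = P/(εσA) = 1780/(0.19·5.67×10⁻⁸·5.600) = 2.950×10¹⁰ K⁴.
T = (2.950×10¹⁰)^(1/4).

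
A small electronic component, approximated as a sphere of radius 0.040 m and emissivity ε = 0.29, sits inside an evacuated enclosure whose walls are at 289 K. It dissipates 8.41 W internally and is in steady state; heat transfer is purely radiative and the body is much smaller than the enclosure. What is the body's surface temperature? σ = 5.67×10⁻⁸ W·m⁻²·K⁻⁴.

T ≈ 424 K

For a small grey body in a large enclosure, net radiated power = εσA(T⁴ − T_w⁴).
Steady state: P = εσA(T⁴ − T_w⁴) with A = 4πr² = 0.02011 m².
T⁴ = P/(εσA) + T_w⁴ = 8.41/(0.29·5.67×10⁻⁸·0.02011) + (289)⁴
    = 2.544×10¹⁰ + 6.976×10⁹ = 3.241×10¹⁰ K⁴.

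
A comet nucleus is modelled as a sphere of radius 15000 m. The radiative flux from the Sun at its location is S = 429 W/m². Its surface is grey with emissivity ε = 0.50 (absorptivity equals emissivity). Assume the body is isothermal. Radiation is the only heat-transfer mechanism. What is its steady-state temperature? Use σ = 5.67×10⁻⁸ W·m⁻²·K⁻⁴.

At equilibrium, absorbed power = emitted power.
Absorbing cross-section = πr² = 7.069×10⁸ m²; emitting surface = 4πr² = 2.827×10⁹ m² (ratio 4).
εS·A_cross = εσ·A_surf·T⁴  ⇒  T⁴ = S/(4σ)   (ε cancels).
T⁴ = 429/(4·5.67×10⁻⁸) = 1.892×10⁹ K⁴.
T = (1.892×10⁹)^(1/4).

T ≈ 209 K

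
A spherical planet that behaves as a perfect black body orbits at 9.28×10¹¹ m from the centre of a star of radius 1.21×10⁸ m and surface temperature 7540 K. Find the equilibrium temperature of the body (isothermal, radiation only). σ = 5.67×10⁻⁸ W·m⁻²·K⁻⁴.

The star's surface emits σT_*⁴; at distance d the flux is S = σT_*⁴(R_*/d)².
S = 5.67×10⁻⁸·(7540)⁴·(1.21×10⁸/9.28×10¹¹)² = 3.116 W/m².
For an isothermal sphere T⁴ = (1−a)S/(4σ) = 1.374×10⁷ K⁴.

T ≈ 60.9 K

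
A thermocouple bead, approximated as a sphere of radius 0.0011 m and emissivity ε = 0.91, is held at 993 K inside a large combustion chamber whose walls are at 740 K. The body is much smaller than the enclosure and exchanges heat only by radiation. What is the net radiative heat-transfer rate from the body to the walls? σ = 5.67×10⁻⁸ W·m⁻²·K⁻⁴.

P_net ≈ 0.528 W

For a small grey body in a large enclosure: P_net = εσA(T_body⁴ − T_wall⁴).
A = 4πr² = 1.521×10⁻⁵ m²; T_body⁴ − T_wall⁴ = 9.723×10¹¹ − 2.999×10¹¹ = 6.724×10¹¹ K⁴.
|P_net| = 0.91·5.67×10⁻⁸·1.521×10⁻⁵·6.724×10¹¹.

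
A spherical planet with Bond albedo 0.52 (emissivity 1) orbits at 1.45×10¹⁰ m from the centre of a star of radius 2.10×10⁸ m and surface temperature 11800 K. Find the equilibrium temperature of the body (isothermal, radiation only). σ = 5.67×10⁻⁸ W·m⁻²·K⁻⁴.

The star's surface emits σT_*⁴; at distance d the flux is S = σT_*⁴(R_*/d)².
S = 5.67×10⁻⁸·(11800)⁴·(2.10×10⁸/1.45×10¹⁰)² = 2.306×10⁵ W/m².
For an isothermal sphere T⁴ = (1−a)S/(4σ) = 4.880×10¹¹ K⁴.

T ≈ 836 K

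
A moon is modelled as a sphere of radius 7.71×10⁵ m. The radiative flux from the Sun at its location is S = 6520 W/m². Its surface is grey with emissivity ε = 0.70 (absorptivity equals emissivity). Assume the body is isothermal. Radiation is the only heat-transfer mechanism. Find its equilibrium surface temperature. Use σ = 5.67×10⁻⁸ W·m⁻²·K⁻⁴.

At equilibrium, absorbed power = emitted power.
Absorbing cross-section = πr² = 1.867×10¹² m²; emitting surface = 4πr² = 7.470×10¹² m² (ratio 4).
εS·A_cross = εσ·A_surf·T⁴  ⇒  T⁴ = S/(4σ)   (ε cancels).
T⁴ = 6520/(4·5.67×10⁻⁸) = 2.875×10¹⁰ K⁴.
T = (2.875×10¹⁰)^(1/4).

T ≈ 412 K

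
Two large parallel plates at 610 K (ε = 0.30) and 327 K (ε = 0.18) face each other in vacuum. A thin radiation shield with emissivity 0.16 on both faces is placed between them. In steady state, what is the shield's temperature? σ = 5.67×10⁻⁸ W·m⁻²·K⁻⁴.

In steady state the net flux on the hot side equals that on the cold side.
σ(T₁⁴−T_s⁴)/D₁ = σ(T_s⁴−T₂⁴)/D₂, with D₁ = 1/ε₁+1/ε_s−1 = 8.583, D₂ = 1/ε_s+1/ε₂−1 = 10.81.
Solve for T_s⁴: T_s⁴ = (D₂·T₁⁴ + D₁·T₂⁴)/(D₁+D₂) = 8.223×10¹⁰ K⁴.

T_s ≈ 535 K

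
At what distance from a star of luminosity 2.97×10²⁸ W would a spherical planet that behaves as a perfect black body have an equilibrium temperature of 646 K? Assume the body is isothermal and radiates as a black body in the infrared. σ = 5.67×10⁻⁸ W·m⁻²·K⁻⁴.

d ≈ 2.45×10¹¹ m

For an isothermal black-emitting sphere, (1−a)S·πr² = σ·4πr²·T⁴ ⇒ S = 4σT⁴/(1−a).
S = 4·5.67×10⁻⁸·(646)⁴/1.00 = 39500 W/m².
Flux falls as S = L/(4πd²), so d = √(L/(4πS)) = √(2.97×10²⁸/(4π·39500)).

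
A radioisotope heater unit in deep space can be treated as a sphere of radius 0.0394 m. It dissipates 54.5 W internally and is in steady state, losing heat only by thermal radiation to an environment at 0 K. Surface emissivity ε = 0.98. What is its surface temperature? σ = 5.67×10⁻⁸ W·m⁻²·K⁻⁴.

T ≈ 474 K

Steady state: internal power = radiated power, P = εσA T⁴.
Radiating area A = 4πr² = 0.01951 m².
T⁴ = P/(εσA) = 54.5/(0.98·5.67×10⁻⁸·0.01951) = 5.028×10¹⁰ K⁴.
T = (5.028×10¹⁰)^(1/4).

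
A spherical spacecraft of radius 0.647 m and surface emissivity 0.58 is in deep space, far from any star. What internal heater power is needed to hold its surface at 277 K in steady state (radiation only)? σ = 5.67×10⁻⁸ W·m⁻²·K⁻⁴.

P ≈ 1020 W

P = εσ·4πr²·T⁴.
4πr² = 5.260 m²; T⁴ = 5.887×10⁹ K⁴.
P = 0.58·5.67×10⁻⁸·5.260·5.887×10⁹.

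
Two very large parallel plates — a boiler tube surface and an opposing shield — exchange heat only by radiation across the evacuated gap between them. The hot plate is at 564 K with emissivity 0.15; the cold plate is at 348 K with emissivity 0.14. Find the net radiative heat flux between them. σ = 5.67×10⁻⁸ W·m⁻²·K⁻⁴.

For two infinite grey parallel plates, q = σ(T₁⁴ − T₂⁴)/(1/ε₁ + 1/ε₂ − 1).
T₁⁴ − T₂⁴ = 1.012×10¹¹ − 1.467×10¹⁰ = 8.652×10¹⁰ K⁴.
1/ε₁ + 1/ε₂ − 1 = 6.667 + 7.143 − 1 = 12.81.
q = 5.67×10⁻⁸ × 8.652×10¹⁰ / 12.81.

q ≈ 383 W/m²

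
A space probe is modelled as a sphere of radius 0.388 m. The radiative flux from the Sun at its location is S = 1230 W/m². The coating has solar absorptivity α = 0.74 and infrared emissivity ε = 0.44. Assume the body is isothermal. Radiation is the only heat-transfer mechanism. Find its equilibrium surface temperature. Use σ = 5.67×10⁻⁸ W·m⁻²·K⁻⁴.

At equilibrium, absorbed power = emitted power.
Absorbing cross-section = πr² = 0.4729 m²; emitting surface = 4πr² = 1.892 m² (ratio 4).
αS·A_cross = εσ·A_surf·T⁴  ⇒  T⁴ = αS/(ε·4σ).
T⁴ = 0.740·1230/(0.44·4·5.67×10⁻⁸) = 9.121×10⁹ K⁴.
T = (9.121×10⁹)^(1/4).

T ≈ 309 K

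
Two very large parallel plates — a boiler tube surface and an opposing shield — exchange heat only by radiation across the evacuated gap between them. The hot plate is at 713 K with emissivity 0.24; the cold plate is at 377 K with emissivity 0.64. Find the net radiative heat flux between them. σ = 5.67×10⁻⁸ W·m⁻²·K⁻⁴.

For two infinite grey parallel plates, q = σ(T₁⁴ − T₂⁴)/(1/ε₁ + 1/ε₂ − 1).
T₁⁴ − T₂⁴ = 2.584×10¹¹ − 2.020×10¹⁰ = 2.382×10¹¹ K⁴.
1/ε₁ + 1/ε₂ − 1 = 4.167 + 1.562 − 1 = 4.729.
q = 5.67×10⁻⁸ × 2.382×10¹¹ / 4.729.

q ≈ 2860 W/m²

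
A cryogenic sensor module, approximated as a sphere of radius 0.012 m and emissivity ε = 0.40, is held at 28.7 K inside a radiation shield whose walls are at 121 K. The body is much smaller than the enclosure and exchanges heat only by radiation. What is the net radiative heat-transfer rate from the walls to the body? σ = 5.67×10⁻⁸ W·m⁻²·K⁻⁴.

P_net ≈ 0.00877 W

For a small grey body in a large enclosure: P_net = εσA(T_body⁴ − T_wall⁴).
A = 4πr² = 0.001810 m²; T_body⁴ − T_wall⁴ = 6.785×10⁵ − 2.144×10⁸ = -2.137×10⁸ K⁴.
|P_net| = 0.40·5.67×10⁻⁸·0.001810·2.137×10⁸.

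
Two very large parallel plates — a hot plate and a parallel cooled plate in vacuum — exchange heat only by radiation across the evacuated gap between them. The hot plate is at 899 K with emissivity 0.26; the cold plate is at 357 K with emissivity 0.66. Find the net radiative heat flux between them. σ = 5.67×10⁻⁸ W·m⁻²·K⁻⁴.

q ≈ 8280 W/m²

For two infinite grey parallel plates, q = σ(T₁⁴ − T₂⁴)/(1/ε₁ + 1/ε₂ − 1).
T₁⁴ − T₂⁴ = 6.532×10¹¹ − 1.624×10¹⁰ = 6.369×10¹¹ K⁴.
1/ε₁ + 1/ε₂ − 1 = 3.846 + 1.515 − 1 = 4.361.
q = 5.67×10⁻⁸ × 6.369×10¹¹ / 4.361.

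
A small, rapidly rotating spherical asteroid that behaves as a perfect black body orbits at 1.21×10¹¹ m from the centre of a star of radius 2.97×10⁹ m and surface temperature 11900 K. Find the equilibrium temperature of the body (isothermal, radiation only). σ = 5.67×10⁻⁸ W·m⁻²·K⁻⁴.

T ≈ 1320 K

The star's surface emits σT_*⁴; at distance d the flux is S = σT_*⁴(R_*/d)².
S = 5.67×10⁻⁸·(11900)⁴·(2.97×10⁹/1.21×10¹¹)² = 6.850×10⁵ W/m².
For an isothermal sphere T⁴ = (1−a)S/(4σ) = 3.020×10¹² K⁴.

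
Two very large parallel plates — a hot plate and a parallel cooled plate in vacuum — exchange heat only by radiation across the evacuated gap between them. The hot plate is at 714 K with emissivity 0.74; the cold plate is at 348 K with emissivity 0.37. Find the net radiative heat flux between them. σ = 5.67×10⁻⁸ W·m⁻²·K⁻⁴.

For two infinite grey parallel plates, q = σ(T₁⁴ − T₂⁴)/(1/ε₁ + 1/ε₂ − 1).
T₁⁴ − T₂⁴ = 2.599×10¹¹ − 1.467×10¹⁰ = 2.452×10¹¹ K⁴.
1/ε₁ + 1/ε₂ − 1 = 1.351 + 2.703 − 1 = 3.054.
q = 5.67×10⁻⁸ × 2.452×10¹¹ / 3.054.

q ≈ 4550 W/m²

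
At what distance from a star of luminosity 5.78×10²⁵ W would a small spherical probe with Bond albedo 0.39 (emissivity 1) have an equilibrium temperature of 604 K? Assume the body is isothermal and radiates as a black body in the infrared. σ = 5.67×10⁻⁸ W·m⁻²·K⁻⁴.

For an isothermal black-emitting sphere, (1−a)S·πr² = σ·4πr²·T⁴ ⇒ S = 4σT⁴/(1−a).
S = 4·5.67×10⁻⁸·(604)⁴/0.610 = 49480 W/m².
Flux falls as S = L/(4πd²), so d = √(L/(4πS)) = √(5.78×10²⁵/(4π·49480)).

d ≈ 9.64×10⁹ m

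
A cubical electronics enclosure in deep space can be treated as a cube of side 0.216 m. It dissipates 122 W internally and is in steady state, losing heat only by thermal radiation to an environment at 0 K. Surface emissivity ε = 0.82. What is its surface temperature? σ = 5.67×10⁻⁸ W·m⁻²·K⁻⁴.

T ≈ 311 K

Steady state: internal power = radiated power, P = εσA T⁴.
Radiating area A = 6L² = 0.2799 m².
T⁴ = P/(εσA) = 122/(0.82·5.67×10⁻⁸·0.2799) = 9.374×10⁹ K⁴.
T = (9.374×10⁹)^(1/4).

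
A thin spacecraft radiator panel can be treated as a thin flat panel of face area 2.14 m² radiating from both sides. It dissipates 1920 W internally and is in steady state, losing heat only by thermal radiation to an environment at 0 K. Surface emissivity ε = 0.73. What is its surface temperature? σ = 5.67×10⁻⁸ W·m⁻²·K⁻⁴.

Steady state: internal power = radiated power, P = εσA T⁴.
Radiating area A = 2·2.14 = 4.280 m².
T⁴ = P/(εσA) = 1920/(0.73·5.67×10⁻⁸·4.280) = 1.084×10¹⁰ K⁴.
T = (1.084×10¹⁰)^(1/4).

T ≈ 323 K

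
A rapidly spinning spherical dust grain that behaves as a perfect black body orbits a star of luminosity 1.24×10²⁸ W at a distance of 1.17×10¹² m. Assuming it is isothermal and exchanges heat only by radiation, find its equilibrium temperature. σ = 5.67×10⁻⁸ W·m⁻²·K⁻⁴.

T ≈ 237 K

First find the stellar flux at distance d: S = L/(4πd²) = 1.24×10²⁸/(4π·(1.17×10¹²)²) = 720.8 W/m².
For an isothermal sphere, absorbed (1−a)S·πr² = emitted σ·4πr²·T⁴, so T⁴ = (1−a)S/(4σ).
T⁴ = 1.00·720.8/(4·5.67×10⁻⁸) = 3.178×10⁹ K⁴.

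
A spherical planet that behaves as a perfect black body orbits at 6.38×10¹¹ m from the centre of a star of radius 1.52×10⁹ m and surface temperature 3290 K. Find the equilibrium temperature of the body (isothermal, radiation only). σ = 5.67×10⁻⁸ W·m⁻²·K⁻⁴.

T ≈ 114 K

The star's surface emits σT_*⁴; at distance d the flux is S = σT_*⁴(R_*/d)².
S = 5.67×10⁻⁸·(3290)⁴·(1.52×10⁹/6.38×10¹¹)² = 37.71 W/m².
For an isothermal sphere T⁴ = (1−a)S/(4σ) = 1.663×10⁸ K⁴.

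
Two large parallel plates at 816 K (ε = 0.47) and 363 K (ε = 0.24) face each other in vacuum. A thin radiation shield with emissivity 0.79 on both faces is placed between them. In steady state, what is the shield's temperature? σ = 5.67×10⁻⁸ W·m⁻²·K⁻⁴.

T_s ≈ 736 K

In steady state the net flux on the hot side equals that on the cold side.
σ(T₁⁴−T_s⁴)/D₁ = σ(T_s⁴−T₂⁴)/D₂, with D₁ = 1/ε₁+1/ε_s−1 = 2.393, D₂ = 1/ε_s+1/ε₂−1 = 4.432.
Solve for T_s⁴: T_s⁴ = (D₂·T₁⁴ + D₁·T₂⁴)/(D₁+D₂) = 2.940×10¹¹ K⁴.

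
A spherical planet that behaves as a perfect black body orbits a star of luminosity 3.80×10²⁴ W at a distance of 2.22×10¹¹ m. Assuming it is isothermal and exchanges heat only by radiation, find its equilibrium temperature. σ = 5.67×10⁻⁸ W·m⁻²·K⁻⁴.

First find the stellar flux at distance d: S = L/(4πd²) = 3.80×10²⁴/(4π·(2.22×10¹¹)²) = 6.136 W/m².
For an isothermal sphere, absorbed (1−a)S·πr² = emitted σ·4πr²·T⁴, so T⁴ = (1−a)S/(4σ).
T⁴ = 1.00·6.136/(4·5.67×10⁻⁸) = 2.705×10⁷ K⁴.

T ≈ 72.1 K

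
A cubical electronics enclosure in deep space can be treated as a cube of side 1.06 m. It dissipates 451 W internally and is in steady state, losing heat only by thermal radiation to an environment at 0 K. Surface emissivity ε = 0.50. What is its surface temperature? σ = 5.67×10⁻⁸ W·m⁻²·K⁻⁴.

Steady state: internal power = radiated power, P = εσA T⁴.
Radiating area A = 6L² = 6.742 m².
T⁴ = P/(εσA) = 451/(0.50·5.67×10⁻⁸·6.742) = 2.360×10⁹ K⁴.
T = (2.360×10⁹)^(1/4).

T ≈ 220 K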